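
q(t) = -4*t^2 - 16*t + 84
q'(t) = -8*t - 16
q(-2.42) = 99.29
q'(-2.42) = 3.36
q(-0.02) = 84.32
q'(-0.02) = -15.84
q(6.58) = -194.47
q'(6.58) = -68.64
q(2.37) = 23.61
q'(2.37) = -34.96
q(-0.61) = 92.27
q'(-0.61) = -11.12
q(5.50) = -125.00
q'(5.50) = -60.00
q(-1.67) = 99.56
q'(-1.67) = -2.64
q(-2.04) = 99.99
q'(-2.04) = 0.32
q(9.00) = -384.00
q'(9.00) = -88.00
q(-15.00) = -576.00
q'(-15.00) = 104.00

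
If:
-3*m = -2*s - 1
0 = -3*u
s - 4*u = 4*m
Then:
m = -1/5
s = -4/5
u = 0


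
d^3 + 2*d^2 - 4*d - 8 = (d - 2)*(d + 2)^2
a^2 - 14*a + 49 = (a - 7)^2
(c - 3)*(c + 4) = c^2 + c - 12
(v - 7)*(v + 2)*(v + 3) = v^3 - 2*v^2 - 29*v - 42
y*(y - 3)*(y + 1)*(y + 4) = y^4 + 2*y^3 - 11*y^2 - 12*y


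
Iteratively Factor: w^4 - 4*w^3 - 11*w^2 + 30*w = (w - 2)*(w^3 - 2*w^2 - 15*w) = w*(w - 2)*(w^2 - 2*w - 15) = w*(w - 2)*(w + 3)*(w - 5)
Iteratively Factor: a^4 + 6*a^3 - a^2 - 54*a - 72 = (a - 3)*(a^3 + 9*a^2 + 26*a + 24) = (a - 3)*(a + 2)*(a^2 + 7*a + 12) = (a - 3)*(a + 2)*(a + 3)*(a + 4)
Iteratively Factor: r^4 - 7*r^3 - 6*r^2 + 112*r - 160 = (r - 2)*(r^3 - 5*r^2 - 16*r + 80) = (r - 2)*(r + 4)*(r^2 - 9*r + 20) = (r - 5)*(r - 2)*(r + 4)*(r - 4)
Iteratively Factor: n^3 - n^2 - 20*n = (n + 4)*(n^2 - 5*n) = (n - 5)*(n + 4)*(n)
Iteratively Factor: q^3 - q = (q)*(q^2 - 1) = q*(q - 1)*(q + 1)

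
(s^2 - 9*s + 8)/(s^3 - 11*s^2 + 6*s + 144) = (s - 1)/(s^2 - 3*s - 18)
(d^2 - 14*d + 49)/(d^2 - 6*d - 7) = (d - 7)/(d + 1)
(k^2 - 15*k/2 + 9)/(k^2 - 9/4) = 2*(k - 6)/(2*k + 3)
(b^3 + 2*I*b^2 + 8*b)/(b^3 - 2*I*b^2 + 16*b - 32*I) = b/(b - 4*I)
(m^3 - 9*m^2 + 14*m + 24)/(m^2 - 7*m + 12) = (m^2 - 5*m - 6)/(m - 3)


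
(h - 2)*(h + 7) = h^2 + 5*h - 14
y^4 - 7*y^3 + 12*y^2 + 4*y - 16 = (y - 4)*(y - 2)^2*(y + 1)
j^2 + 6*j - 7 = (j - 1)*(j + 7)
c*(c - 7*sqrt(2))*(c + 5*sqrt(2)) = c^3 - 2*sqrt(2)*c^2 - 70*c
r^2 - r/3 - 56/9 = (r - 8/3)*(r + 7/3)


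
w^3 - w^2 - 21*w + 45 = (w - 3)^2*(w + 5)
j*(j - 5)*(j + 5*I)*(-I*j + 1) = -I*j^4 + 6*j^3 + 5*I*j^3 - 30*j^2 + 5*I*j^2 - 25*I*j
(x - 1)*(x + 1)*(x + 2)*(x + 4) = x^4 + 6*x^3 + 7*x^2 - 6*x - 8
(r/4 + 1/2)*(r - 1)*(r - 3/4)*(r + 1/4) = r^4/4 + r^3/8 - 43*r^2/64 + 13*r/64 + 3/32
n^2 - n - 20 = (n - 5)*(n + 4)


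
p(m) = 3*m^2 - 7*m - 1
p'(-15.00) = -97.00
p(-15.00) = 779.00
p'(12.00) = 65.00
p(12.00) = 347.00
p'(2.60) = 8.60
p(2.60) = 1.08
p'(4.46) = 19.76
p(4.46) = 27.45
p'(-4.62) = -34.72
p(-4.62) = 95.37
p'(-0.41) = -9.46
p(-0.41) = 2.37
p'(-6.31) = -44.86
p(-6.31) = 162.62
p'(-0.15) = -7.90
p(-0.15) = 0.12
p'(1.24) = 0.44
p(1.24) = -5.07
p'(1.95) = 4.70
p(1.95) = -3.24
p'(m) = 6*m - 7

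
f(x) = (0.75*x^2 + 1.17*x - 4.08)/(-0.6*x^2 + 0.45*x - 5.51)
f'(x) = (1.2*x - 0.45)*(0.75*x^2 + 1.17*x - 4.08)/(-0.6*x^2 + 0.45*x - 5.51)^2 + (1.5*x + 1.17)/(-0.6*x^2 + 0.45*x - 5.51) = (1.0395*x^2 - 13.161*x - 4.6107)/(0.36*x^4 - 0.54*x^3 + 6.8145*x^2 - 4.959*x + 30.3601)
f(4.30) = -1.01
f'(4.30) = -0.20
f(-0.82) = 0.72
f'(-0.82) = 0.17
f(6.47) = -1.26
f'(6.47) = -0.06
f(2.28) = -0.33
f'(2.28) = -0.51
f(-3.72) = -0.13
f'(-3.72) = 0.24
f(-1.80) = 0.45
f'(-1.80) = 0.33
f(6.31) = -1.25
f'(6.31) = -0.07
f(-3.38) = -0.04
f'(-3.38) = 0.27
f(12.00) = -1.36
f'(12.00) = -0.00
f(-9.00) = -0.79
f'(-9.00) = 0.06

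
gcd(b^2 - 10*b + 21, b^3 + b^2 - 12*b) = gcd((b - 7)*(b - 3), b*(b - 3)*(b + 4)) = b - 3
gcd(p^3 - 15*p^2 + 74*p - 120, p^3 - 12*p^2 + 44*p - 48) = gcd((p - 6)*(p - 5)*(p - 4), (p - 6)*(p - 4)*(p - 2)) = p^2 - 10*p + 24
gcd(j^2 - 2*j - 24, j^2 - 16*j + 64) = 1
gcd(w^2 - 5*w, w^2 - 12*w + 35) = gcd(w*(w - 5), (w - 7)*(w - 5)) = w - 5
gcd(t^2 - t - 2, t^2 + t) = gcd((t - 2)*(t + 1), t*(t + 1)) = t + 1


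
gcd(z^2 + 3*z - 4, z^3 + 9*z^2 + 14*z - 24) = z^2 + 3*z - 4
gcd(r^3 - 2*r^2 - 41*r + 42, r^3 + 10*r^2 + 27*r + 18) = r + 6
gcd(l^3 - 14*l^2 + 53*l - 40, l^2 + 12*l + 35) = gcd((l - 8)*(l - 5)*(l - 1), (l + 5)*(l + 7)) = 1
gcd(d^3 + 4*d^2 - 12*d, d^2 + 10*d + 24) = d + 6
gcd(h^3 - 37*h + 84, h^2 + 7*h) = h + 7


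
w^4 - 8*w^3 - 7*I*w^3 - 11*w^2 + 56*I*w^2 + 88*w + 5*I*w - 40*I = (w - 8)*(w - 5*I)*(w - I)^2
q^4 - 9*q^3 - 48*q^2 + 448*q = q*(q - 8)^2*(q + 7)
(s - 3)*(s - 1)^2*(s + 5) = s^4 - 18*s^2 + 32*s - 15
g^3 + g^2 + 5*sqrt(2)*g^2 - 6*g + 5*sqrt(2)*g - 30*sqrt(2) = (g - 2)*(g + 3)*(g + 5*sqrt(2))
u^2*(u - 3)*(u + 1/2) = u^4 - 5*u^3/2 - 3*u^2/2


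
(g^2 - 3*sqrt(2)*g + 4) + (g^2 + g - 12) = 2*g^2 - 3*sqrt(2)*g + g - 8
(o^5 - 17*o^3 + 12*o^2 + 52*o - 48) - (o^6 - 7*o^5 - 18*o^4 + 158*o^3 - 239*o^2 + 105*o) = -o^6 + 8*o^5 + 18*o^4 - 175*o^3 + 251*o^2 - 53*o - 48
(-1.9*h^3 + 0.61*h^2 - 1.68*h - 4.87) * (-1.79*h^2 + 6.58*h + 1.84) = 3.401*h^5 - 13.5939*h^4 + 3.525*h^3 - 1.2147*h^2 - 35.1358*h - 8.9608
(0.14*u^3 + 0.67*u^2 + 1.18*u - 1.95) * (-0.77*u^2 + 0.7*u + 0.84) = -0.1078*u^5 - 0.4179*u^4 - 0.322*u^3 + 2.8903*u^2 - 0.3738*u - 1.638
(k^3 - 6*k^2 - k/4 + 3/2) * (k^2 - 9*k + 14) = k^5 - 15*k^4 + 271*k^3/4 - 321*k^2/4 - 17*k + 21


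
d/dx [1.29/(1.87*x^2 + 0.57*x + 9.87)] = (-4.8246*x - 0.7353)/(1.87*x^2 + 0.57*x + 9.87)^2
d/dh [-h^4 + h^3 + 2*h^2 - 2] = h*(-4*h^2 + 3*h + 4)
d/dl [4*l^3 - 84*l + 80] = 12*l^2 - 84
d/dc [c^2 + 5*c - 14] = 2*c + 5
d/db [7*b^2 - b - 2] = 14*b - 1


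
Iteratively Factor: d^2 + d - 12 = (d + 4)*(d - 3)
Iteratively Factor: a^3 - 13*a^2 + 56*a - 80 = (a - 5)*(a^2 - 8*a + 16) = (a - 5)*(a - 4)*(a - 4)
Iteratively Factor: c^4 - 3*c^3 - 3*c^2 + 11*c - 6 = (c + 2)*(c^3 - 5*c^2 + 7*c - 3) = (c - 1)*(c + 2)*(c^2 - 4*c + 3) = (c - 3)*(c - 1)*(c + 2)*(c - 1)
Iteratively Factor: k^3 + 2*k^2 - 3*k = (k - 1)*(k^2 + 3*k) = (k - 1)*(k + 3)*(k)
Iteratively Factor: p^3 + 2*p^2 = (p)*(p^2 + 2*p) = p*(p + 2)*(p)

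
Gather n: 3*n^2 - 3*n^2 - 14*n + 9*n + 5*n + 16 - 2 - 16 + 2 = 0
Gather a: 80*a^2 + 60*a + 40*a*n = 80*a^2 + a*(40*n + 60)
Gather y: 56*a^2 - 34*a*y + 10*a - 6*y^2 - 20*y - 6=56*a^2 + 10*a - 6*y^2 + y*(-34*a - 20) - 6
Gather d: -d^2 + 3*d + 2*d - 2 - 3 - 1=-d^2 + 5*d - 6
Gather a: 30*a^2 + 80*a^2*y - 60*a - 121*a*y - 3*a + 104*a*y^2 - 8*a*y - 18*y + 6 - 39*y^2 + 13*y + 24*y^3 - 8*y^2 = a^2*(80*y + 30) + a*(104*y^2 - 129*y - 63) + 24*y^3 - 47*y^2 - 5*y + 6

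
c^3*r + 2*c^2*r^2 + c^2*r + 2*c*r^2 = c*(c + 2*r)*(c*r + r)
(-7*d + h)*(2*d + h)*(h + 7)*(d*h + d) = -14*d^3*h^2 - 112*d^3*h - 98*d^3 - 5*d^2*h^3 - 40*d^2*h^2 - 35*d^2*h + d*h^4 + 8*d*h^3 + 7*d*h^2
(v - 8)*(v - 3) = v^2 - 11*v + 24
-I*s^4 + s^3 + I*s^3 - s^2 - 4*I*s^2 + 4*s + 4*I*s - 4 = (s - 2*I)*(s + I)*(s + 2*I)*(-I*s + I)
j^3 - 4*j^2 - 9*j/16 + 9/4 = (j - 4)*(j - 3/4)*(j + 3/4)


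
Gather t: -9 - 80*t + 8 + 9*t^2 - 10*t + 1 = 9*t^2 - 90*t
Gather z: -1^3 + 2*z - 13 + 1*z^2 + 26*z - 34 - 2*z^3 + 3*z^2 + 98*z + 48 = -2*z^3 + 4*z^2 + 126*z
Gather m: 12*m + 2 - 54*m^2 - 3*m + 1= -54*m^2 + 9*m + 3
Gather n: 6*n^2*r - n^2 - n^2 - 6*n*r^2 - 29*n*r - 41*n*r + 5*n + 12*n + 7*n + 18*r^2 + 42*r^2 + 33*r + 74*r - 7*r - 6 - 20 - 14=n^2*(6*r - 2) + n*(-6*r^2 - 70*r + 24) + 60*r^2 + 100*r - 40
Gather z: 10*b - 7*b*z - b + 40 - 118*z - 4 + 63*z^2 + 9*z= 9*b + 63*z^2 + z*(-7*b - 109) + 36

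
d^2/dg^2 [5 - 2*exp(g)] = -2*exp(g)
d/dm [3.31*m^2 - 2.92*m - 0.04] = 6.62*m - 2.92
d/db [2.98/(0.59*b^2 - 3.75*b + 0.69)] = (11.175 - 3.5164*b)/(0.59*b^2 - 3.75*b + 0.69)^2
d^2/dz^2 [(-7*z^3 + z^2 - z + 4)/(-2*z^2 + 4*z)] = (27*z^3 - 12*z^2 + 24*z - 16)/(z^3*(z^3 - 6*z^2 + 12*z - 8))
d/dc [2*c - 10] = 2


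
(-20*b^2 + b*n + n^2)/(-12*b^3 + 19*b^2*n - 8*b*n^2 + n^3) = (5*b + n)/(3*b^2 - 4*b*n + n^2)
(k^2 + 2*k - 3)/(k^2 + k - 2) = (k + 3)/(k + 2)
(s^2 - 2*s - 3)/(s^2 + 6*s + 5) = (s - 3)/(s + 5)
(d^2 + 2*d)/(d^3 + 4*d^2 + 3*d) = (d + 2)/(d^2 + 4*d + 3)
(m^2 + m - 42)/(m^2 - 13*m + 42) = (m + 7)/(m - 7)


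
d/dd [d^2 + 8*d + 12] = 2*d + 8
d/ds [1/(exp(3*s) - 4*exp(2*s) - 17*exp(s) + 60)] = (-3*exp(2*s) + 8*exp(s) + 17)*exp(s)/(exp(3*s) - 4*exp(2*s) - 17*exp(s) + 60)^2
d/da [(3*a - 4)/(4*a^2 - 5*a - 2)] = 2*(-6*a^2 + 16*a - 13)/(16*a^4 - 40*a^3 + 9*a^2 + 20*a + 4)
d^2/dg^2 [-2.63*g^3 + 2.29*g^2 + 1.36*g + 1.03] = 4.58 - 15.78*g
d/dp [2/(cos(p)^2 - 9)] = 4*sin(p)*cos(p)/(cos(p)^2 - 9)^2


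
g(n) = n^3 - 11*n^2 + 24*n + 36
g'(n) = 3*n^2 - 22*n + 24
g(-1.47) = -26.23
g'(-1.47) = 62.82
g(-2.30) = -89.56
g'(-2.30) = 90.47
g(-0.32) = 27.16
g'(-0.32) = 31.35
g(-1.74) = -44.33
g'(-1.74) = 71.36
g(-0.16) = 31.87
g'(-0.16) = 27.60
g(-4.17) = -327.87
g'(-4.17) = 167.91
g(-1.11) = -5.56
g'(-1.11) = 52.12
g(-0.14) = 32.42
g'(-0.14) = 27.14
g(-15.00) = -6174.00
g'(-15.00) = 1029.00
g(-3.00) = -162.00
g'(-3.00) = 117.00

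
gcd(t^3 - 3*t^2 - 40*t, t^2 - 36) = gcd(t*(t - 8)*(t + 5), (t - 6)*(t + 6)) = 1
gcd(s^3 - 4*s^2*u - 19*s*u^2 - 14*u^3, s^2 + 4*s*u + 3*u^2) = s + u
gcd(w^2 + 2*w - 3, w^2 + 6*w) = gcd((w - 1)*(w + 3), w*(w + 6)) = 1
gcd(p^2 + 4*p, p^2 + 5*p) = p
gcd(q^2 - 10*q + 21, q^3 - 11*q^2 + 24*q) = q - 3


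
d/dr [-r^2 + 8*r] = 8 - 2*r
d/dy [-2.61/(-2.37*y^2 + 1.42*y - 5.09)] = (3.7062 - 12.3714*y)/(2.37*y^2 - 1.42*y + 5.09)^2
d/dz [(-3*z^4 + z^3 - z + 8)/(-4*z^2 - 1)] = (24*z^5 - 4*z^4 + 12*z^3 - 7*z^2 + 64*z + 1)/(16*z^4 + 8*z^2 + 1)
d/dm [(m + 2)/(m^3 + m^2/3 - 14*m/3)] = 3*(-6*m^3 - 19*m^2 - 4*m + 28)/(m^2*(9*m^4 + 6*m^3 - 83*m^2 - 28*m + 196))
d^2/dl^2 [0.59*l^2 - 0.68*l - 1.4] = 1.18000000000000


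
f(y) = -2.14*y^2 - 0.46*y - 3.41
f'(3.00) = -13.30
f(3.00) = -24.05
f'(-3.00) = 12.38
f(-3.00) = -21.29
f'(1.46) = -6.71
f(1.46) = -8.64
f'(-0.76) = 2.79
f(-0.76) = -4.30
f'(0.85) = -4.10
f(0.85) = -5.35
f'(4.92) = -21.52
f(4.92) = -57.47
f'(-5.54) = 23.25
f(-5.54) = -66.54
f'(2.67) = -11.89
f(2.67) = -19.89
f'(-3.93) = 16.36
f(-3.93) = -34.65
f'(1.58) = -7.22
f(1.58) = -9.48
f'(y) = -4.28*y - 0.46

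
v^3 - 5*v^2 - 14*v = v*(v - 7)*(v + 2)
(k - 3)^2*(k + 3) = k^3 - 3*k^2 - 9*k + 27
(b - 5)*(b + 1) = b^2 - 4*b - 5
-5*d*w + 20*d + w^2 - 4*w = (-5*d + w)*(w - 4)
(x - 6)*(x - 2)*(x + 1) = x^3 - 7*x^2 + 4*x + 12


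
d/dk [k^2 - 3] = 2*k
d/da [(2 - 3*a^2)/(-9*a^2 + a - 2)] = (-3*a^2 + 48*a - 2)/(81*a^4 - 18*a^3 + 37*a^2 - 4*a + 4)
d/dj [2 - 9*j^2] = -18*j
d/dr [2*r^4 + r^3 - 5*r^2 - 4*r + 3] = 8*r^3 + 3*r^2 - 10*r - 4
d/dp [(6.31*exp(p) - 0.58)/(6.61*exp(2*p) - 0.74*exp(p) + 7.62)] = (-41.7091*exp(2*p) + 7.6676*exp(p) + 47.653)*exp(p)/(43.6921*exp(4*p) - 9.7828*exp(3*p) + 101.284*exp(2*p) - 11.2776*exp(p) + 58.0644)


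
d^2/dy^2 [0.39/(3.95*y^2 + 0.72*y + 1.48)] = (-12.16995*y^2 - 2.21832*y + 0.39*(7.9*y + 0.72)*(15.8*y + 1.44) - 4.55988)/(3.95*y^2 + 0.72*y + 1.48)^3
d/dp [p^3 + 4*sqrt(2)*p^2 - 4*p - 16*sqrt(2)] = 3*p^2 + 8*sqrt(2)*p - 4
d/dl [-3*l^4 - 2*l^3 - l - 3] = -12*l^3 - 6*l^2 - 1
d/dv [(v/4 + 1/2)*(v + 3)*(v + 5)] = 3*v^2/4 + 5*v + 31/4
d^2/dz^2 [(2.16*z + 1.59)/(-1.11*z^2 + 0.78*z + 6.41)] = ((2.16*z + 1.59)*(2.22*z - 0.78)*(4.44*z - 1.56) + (14.3856*z + 0.1602)*(-1.11*z^2 + 0.78*z + 6.41))/(-1.11*z^2 + 0.78*z + 6.41)^3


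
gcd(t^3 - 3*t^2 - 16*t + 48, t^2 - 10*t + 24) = t - 4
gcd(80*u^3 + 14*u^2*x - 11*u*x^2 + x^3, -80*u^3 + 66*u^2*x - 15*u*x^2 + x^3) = 40*u^2 - 13*u*x + x^2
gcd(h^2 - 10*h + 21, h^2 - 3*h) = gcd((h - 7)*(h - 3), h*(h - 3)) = h - 3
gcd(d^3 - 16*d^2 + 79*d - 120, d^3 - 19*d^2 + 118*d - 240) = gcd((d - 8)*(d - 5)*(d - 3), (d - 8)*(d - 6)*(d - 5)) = d^2 - 13*d + 40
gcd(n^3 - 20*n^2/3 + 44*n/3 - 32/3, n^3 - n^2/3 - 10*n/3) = n - 2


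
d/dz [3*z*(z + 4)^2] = 3*(z + 4)*(3*z + 4)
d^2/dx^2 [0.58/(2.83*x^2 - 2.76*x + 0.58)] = (-9.290324*x^2 + 9.060528*x + 0.58*(5.66*x - 2.76)*(11.32*x - 5.52) - 1.904024)/(2.83*x^2 - 2.76*x + 0.58)^3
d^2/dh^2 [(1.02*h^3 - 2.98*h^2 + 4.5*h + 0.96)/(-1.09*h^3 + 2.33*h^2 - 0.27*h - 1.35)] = (1.90008800000003*h^6 - 30.277584*h^5 + 67.634064*h^4 - 71.408688*h^3 + 100.506168*h^2 - 83.982744*h + 7.963272)/(1.295029*h^9 - 8.304819*h^8 + 18.714864*h^7 - 11.951846*h^6 - 15.935778*h^5 + 23.861304*h^4 + 0.883547999999999*h^3 - 12.44403*h^2 + 1.476225*h + 2.460375)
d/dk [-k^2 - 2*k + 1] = -2*k - 2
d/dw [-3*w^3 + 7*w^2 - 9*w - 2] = -9*w^2 + 14*w - 9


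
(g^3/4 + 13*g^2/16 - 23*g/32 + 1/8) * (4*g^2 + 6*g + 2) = g^5 + 19*g^4/4 + 5*g^3/2 - 35*g^2/16 - 11*g/16 + 1/4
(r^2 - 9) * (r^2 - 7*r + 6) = r^4 - 7*r^3 - 3*r^2 + 63*r - 54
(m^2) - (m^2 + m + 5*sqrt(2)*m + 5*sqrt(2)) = -5*sqrt(2)*m - m - 5*sqrt(2)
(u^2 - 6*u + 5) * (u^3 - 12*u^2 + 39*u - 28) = u^5 - 18*u^4 + 116*u^3 - 322*u^2 + 363*u - 140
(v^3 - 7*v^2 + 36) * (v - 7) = v^4 - 14*v^3 + 49*v^2 + 36*v - 252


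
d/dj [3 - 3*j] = -3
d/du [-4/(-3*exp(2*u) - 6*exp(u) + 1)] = -24*(exp(u) + 1)*exp(u)/(3*exp(2*u) + 6*exp(u) - 1)^2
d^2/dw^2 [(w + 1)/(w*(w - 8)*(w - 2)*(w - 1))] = 4*(3*w^7 - 39*w^6 + 138*w^5 + 75*w^4 - 910*w^3 + 1278*w^2 - 624*w + 128)/(w^3*(w^9 - 33*w^8 + 441*w^7 - 3095*w^6 + 12522*w^5 - 30612*w^4 + 45800*w^3 - 40896*w^2 + 19968*w - 4096))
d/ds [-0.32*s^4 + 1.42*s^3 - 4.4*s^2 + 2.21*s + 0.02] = -1.28*s^3 + 4.26*s^2 - 8.8*s + 2.21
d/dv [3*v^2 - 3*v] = 6*v - 3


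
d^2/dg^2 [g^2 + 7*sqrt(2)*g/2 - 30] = 2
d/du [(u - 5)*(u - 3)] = 2*u - 8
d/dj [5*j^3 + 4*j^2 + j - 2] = 15*j^2 + 8*j + 1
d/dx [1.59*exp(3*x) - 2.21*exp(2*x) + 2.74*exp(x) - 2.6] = (4.77*exp(2*x) - 4.42*exp(x) + 2.74)*exp(x)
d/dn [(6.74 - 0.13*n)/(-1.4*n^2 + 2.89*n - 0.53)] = (-0.182*n^2 + 18.872*n - 19.4097)/(1.96*n^4 - 8.092*n^3 + 9.8361*n^2 - 3.0634*n + 0.2809)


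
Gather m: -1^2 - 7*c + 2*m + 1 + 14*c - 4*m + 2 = 7*c - 2*m + 2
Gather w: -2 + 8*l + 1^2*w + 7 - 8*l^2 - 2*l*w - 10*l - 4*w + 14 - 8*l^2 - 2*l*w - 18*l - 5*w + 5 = -16*l^2 - 20*l + w*(-4*l - 8) + 24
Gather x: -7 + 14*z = 14*z - 7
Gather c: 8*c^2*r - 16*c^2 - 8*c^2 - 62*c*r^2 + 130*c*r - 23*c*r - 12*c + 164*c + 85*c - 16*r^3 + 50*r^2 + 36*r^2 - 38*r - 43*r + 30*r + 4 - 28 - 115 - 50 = c^2*(8*r - 24) + c*(-62*r^2 + 107*r + 237) - 16*r^3 + 86*r^2 - 51*r - 189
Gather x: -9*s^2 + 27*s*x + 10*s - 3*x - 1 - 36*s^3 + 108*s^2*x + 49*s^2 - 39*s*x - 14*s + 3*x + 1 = -36*s^3 + 40*s^2 - 4*s + x*(108*s^2 - 12*s)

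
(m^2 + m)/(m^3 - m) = 1/(m - 1)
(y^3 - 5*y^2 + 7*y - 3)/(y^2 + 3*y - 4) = (y^2 - 4*y + 3)/(y + 4)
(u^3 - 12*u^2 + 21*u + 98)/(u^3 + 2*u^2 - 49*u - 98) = (u - 7)/(u + 7)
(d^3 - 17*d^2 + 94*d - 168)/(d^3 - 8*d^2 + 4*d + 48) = (d - 7)/(d + 2)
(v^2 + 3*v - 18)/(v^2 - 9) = (v + 6)/(v + 3)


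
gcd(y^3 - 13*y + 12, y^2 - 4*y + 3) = y^2 - 4*y + 3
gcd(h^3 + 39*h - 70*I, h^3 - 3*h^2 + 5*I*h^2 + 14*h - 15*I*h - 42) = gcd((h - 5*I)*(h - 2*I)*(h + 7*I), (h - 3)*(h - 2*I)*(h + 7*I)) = h^2 + 5*I*h + 14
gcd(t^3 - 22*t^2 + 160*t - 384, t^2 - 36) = t - 6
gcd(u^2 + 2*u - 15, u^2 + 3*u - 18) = u - 3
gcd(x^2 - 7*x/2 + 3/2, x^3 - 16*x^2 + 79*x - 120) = x - 3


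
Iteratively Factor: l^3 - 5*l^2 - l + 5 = (l - 5)*(l^2 - 1) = (l - 5)*(l - 1)*(l + 1)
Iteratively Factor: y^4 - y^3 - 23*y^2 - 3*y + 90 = (y - 5)*(y^3 + 4*y^2 - 3*y - 18) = (y - 5)*(y + 3)*(y^2 + y - 6) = (y - 5)*(y + 3)^2*(y - 2)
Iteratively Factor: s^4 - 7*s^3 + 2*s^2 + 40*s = (s - 5)*(s^3 - 2*s^2 - 8*s) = (s - 5)*(s + 2)*(s^2 - 4*s) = (s - 5)*(s - 4)*(s + 2)*(s)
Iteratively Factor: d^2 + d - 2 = (d + 2)*(d - 1)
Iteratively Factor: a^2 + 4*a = (a)*(a + 4)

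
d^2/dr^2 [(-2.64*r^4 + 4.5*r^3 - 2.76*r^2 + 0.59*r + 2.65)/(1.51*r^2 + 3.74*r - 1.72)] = (-12.038928*r^6 - 89.454816*r^5 - 180.423936*r^4 + 454.848838*r^3 - 274.163754*r^2 + 178.864548*r + 79.159776)/(3.442951*r^6 + 25.582722*r^5 + 51.598512*r^4 - 5.96754399999999*r^3 - 58.774464*r^2 + 33.193248*r - 5.088448)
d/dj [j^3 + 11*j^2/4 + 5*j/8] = 3*j^2 + 11*j/2 + 5/8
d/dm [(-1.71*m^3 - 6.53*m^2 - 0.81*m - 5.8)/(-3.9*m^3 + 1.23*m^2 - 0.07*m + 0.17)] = (-27.5703*m^4 - 6.0786*m^3 - 67.2787*m^2 + 12.0478*m - 0.5437)/(15.21*m^6 - 9.594*m^5 + 2.0589*m^4 - 1.4982*m^3 + 0.4231*m^2 - 0.0238*m + 0.0289)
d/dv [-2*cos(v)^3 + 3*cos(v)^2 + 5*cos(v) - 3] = (6*cos(v)^2 - 6*cos(v) - 5)*sin(v)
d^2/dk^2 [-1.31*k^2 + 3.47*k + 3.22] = -2.62000000000000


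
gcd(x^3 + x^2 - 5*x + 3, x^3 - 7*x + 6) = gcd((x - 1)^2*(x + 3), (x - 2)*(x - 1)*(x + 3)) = x^2 + 2*x - 3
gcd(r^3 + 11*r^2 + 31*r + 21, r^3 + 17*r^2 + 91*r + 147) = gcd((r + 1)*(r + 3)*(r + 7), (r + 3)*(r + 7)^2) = r^2 + 10*r + 21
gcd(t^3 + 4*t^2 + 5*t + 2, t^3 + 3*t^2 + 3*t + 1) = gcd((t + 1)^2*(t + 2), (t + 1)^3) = t^2 + 2*t + 1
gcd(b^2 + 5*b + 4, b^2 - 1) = b + 1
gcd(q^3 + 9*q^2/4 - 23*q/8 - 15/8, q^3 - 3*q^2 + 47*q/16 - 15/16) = q - 5/4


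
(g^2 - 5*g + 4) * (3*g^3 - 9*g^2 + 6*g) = 3*g^5 - 24*g^4 + 63*g^3 - 66*g^2 + 24*g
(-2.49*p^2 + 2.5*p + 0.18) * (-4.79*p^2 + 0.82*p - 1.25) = 11.9271*p^4 - 14.0168*p^3 + 4.3003*p^2 - 2.9774*p - 0.225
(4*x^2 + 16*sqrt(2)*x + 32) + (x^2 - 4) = 5*x^2 + 16*sqrt(2)*x + 28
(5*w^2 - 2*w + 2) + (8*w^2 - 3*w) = 13*w^2 - 5*w + 2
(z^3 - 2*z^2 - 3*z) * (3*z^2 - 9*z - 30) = 3*z^5 - 15*z^4 - 21*z^3 + 87*z^2 + 90*z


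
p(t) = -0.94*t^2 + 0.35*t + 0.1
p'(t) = 0.35 - 1.88*t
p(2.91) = -6.84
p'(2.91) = -5.12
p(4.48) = -17.20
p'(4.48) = -8.07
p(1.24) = -0.91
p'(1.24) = -1.98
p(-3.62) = -13.49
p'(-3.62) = 7.16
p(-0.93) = -1.04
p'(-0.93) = 2.10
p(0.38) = 0.10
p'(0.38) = -0.36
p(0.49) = 0.05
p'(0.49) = -0.57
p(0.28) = 0.12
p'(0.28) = -0.18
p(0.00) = 0.10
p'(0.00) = 0.35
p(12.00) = -131.06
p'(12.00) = -22.21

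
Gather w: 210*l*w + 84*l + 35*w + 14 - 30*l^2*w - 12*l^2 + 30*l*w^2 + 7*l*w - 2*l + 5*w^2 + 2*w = -12*l^2 + 82*l + w^2*(30*l + 5) + w*(-30*l^2 + 217*l + 37) + 14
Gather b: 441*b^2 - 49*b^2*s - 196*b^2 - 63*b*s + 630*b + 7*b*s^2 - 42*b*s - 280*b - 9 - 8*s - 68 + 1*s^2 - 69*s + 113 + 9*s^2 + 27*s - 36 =b^2*(245 - 49*s) + b*(7*s^2 - 105*s + 350) + 10*s^2 - 50*s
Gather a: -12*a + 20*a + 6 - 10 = 8*a - 4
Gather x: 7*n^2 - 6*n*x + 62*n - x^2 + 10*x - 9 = 7*n^2 + 62*n - x^2 + x*(10 - 6*n) - 9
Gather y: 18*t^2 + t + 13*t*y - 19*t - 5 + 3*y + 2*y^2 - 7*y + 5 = 18*t^2 - 18*t + 2*y^2 + y*(13*t - 4)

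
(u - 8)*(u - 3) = u^2 - 11*u + 24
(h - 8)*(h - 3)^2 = h^3 - 14*h^2 + 57*h - 72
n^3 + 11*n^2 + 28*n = n*(n + 4)*(n + 7)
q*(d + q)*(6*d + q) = 6*d^2*q + 7*d*q^2 + q^3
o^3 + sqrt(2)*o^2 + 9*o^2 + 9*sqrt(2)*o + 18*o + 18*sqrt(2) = (o + 3)*(o + 6)*(o + sqrt(2))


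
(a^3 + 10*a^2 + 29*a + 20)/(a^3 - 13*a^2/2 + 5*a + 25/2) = 2*(a^2 + 9*a + 20)/(2*a^2 - 15*a + 25)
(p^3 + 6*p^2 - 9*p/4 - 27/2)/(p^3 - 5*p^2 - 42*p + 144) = (p^2 - 9/4)/(p^2 - 11*p + 24)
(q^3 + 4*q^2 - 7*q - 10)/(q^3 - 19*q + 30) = (q + 1)/(q - 3)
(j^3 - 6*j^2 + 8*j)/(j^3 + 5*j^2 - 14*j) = (j - 4)/(j + 7)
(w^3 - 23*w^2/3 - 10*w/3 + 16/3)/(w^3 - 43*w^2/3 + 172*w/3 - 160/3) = (3*w^2 + w - 2)/(3*w^2 - 19*w + 20)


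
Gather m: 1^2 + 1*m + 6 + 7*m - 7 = 8*m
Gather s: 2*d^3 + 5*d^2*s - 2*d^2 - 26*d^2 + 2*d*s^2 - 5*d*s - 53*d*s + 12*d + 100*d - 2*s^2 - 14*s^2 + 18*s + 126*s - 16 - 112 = 2*d^3 - 28*d^2 + 112*d + s^2*(2*d - 16) + s*(5*d^2 - 58*d + 144) - 128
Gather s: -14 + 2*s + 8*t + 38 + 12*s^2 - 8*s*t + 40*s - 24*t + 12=12*s^2 + s*(42 - 8*t) - 16*t + 36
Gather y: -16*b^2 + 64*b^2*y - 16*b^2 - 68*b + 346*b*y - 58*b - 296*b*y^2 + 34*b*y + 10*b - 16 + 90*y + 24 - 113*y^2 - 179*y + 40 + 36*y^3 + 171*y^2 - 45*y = -32*b^2 - 116*b + 36*y^3 + y^2*(58 - 296*b) + y*(64*b^2 + 380*b - 134) + 48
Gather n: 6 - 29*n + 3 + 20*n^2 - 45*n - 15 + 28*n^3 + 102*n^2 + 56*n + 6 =28*n^3 + 122*n^2 - 18*n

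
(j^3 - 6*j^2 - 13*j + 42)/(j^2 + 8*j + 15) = (j^2 - 9*j + 14)/(j + 5)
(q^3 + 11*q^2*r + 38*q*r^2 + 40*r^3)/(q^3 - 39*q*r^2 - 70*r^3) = (q + 4*r)/(q - 7*r)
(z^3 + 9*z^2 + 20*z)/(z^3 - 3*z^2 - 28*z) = (z + 5)/(z - 7)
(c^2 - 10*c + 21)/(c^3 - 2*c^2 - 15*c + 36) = (c - 7)/(c^2 + c - 12)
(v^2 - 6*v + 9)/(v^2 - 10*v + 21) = (v - 3)/(v - 7)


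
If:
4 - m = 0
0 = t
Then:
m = 4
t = 0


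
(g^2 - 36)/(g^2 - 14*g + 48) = (g + 6)/(g - 8)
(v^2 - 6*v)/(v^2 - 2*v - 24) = v/(v + 4)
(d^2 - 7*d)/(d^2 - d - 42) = d/(d + 6)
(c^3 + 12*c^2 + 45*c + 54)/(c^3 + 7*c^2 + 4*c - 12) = (c^2 + 6*c + 9)/(c^2 + c - 2)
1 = 1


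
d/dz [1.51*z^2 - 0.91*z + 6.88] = 3.02*z - 0.91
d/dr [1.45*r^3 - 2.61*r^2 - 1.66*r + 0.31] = 4.35*r^2 - 5.22*r - 1.66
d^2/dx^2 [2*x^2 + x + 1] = 4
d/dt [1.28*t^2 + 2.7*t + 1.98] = 2.56*t + 2.7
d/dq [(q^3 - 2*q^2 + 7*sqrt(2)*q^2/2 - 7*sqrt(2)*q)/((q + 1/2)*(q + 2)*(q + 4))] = 2*(-7*sqrt(2)*q^4 + 17*q^4 + 28*sqrt(2)*q^3 + 44*q^3 - 20*q^2 + 168*sqrt(2)*q^2 - 32*q + 56*sqrt(2)*q - 56*sqrt(2))/(4*q^6 + 52*q^5 + 257*q^4 + 604*q^3 + 692*q^2 + 352*q + 64)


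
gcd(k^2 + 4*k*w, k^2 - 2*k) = k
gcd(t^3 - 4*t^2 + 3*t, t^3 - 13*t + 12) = t^2 - 4*t + 3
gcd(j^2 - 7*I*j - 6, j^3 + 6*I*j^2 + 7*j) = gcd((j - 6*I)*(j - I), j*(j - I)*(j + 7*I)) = j - I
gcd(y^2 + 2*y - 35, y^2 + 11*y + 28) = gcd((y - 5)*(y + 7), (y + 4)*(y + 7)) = y + 7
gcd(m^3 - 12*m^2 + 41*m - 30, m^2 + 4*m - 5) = m - 1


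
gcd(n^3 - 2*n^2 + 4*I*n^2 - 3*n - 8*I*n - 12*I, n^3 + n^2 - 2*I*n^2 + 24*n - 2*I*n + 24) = n^2 + n*(1 + 4*I) + 4*I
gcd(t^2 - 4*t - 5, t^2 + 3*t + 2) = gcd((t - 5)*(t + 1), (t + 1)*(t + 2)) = t + 1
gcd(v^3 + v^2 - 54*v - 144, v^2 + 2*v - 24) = v + 6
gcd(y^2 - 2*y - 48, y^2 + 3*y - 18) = y + 6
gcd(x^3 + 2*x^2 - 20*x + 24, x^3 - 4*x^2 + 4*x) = x^2 - 4*x + 4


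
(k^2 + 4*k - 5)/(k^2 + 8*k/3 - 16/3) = 3*(k^2 + 4*k - 5)/(3*k^2 + 8*k - 16)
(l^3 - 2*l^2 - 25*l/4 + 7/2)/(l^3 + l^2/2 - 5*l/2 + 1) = (l - 7/2)/(l - 1)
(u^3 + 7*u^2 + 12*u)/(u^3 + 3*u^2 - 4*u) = (u + 3)/(u - 1)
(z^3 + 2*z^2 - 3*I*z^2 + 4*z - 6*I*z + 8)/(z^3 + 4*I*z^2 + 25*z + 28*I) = (z + 2)/(z + 7*I)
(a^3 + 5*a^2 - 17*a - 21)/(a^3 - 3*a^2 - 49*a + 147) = (a + 1)/(a - 7)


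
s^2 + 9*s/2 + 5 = (s + 2)*(s + 5/2)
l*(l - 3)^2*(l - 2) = l^4 - 8*l^3 + 21*l^2 - 18*l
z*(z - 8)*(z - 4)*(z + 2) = z^4 - 10*z^3 + 8*z^2 + 64*z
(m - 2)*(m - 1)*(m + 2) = m^3 - m^2 - 4*m + 4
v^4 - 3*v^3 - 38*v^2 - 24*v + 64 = (v - 8)*(v - 1)*(v + 2)*(v + 4)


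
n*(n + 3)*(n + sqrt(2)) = n^3 + sqrt(2)*n^2 + 3*n^2 + 3*sqrt(2)*n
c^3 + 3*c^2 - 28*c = c*(c - 4)*(c + 7)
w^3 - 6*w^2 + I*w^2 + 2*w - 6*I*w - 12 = (w - 6)*(w - I)*(w + 2*I)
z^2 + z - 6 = (z - 2)*(z + 3)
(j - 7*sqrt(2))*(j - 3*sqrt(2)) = j^2 - 10*sqrt(2)*j + 42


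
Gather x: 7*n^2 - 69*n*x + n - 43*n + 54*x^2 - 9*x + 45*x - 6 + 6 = 7*n^2 - 42*n + 54*x^2 + x*(36 - 69*n)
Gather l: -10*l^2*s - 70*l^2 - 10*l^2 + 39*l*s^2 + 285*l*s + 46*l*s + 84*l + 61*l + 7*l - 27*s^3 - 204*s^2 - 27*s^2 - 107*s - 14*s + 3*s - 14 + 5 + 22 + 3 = l^2*(-10*s - 80) + l*(39*s^2 + 331*s + 152) - 27*s^3 - 231*s^2 - 118*s + 16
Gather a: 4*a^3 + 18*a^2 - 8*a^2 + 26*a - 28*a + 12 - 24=4*a^3 + 10*a^2 - 2*a - 12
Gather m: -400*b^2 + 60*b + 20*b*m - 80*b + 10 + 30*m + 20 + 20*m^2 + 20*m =-400*b^2 - 20*b + 20*m^2 + m*(20*b + 50) + 30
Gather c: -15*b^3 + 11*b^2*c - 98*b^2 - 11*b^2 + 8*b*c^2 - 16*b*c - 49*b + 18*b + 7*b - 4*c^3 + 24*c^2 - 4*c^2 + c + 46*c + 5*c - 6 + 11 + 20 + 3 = -15*b^3 - 109*b^2 - 24*b - 4*c^3 + c^2*(8*b + 20) + c*(11*b^2 - 16*b + 52) + 28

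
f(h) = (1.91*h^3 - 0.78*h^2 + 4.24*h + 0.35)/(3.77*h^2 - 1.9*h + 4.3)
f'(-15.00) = 0.50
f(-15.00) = -7.59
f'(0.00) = 1.02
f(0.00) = 0.08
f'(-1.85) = 0.47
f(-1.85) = -1.07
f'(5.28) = 0.48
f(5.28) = 2.84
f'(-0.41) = 0.77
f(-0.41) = -0.29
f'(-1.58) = 0.47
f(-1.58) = -0.95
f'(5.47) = 0.49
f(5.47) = 2.93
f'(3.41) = 0.46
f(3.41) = 1.96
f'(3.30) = 0.45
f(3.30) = 1.91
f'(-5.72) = 0.49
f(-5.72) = -2.94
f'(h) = (1.9 - 7.54*h)*(1.91*h^3 - 0.78*h^2 + 4.24*h + 0.35)/(3.77*h^2 - 1.9*h + 4.3)^2 + (5.73*h^2 - 1.56*h + 4.24)/(3.77*h^2 - 1.9*h + 4.3) = (7.2007*h^4 - 7.258*h^3 + 10.1362*h^2 - 9.347*h + 18.897)/(14.2129*h^4 - 14.326*h^3 + 36.032*h^2 - 16.34*h + 18.49)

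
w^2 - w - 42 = (w - 7)*(w + 6)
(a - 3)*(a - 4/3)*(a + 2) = a^3 - 7*a^2/3 - 14*a/3 + 8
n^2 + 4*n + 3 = (n + 1)*(n + 3)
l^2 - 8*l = l*(l - 8)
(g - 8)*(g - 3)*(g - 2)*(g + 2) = g^4 - 11*g^3 + 20*g^2 + 44*g - 96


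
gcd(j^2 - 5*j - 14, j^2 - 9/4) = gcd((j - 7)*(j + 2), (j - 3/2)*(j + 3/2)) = 1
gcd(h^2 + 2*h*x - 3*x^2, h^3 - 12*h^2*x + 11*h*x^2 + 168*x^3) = h + 3*x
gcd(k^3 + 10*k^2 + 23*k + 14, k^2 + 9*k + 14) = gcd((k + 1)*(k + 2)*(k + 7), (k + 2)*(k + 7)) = k^2 + 9*k + 14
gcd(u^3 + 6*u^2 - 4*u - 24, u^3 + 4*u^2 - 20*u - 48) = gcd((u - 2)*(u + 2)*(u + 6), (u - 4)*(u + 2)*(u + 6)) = u^2 + 8*u + 12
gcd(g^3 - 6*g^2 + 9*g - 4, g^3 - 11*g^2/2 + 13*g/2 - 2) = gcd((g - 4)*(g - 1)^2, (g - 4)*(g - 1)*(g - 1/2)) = g^2 - 5*g + 4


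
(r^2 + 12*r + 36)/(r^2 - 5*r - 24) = (r^2 + 12*r + 36)/(r^2 - 5*r - 24)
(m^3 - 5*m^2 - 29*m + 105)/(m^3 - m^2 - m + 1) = (m^3 - 5*m^2 - 29*m + 105)/(m^3 - m^2 - m + 1)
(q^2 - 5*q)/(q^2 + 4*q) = (q - 5)/(q + 4)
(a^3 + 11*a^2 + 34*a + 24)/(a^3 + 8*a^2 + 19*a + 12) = (a + 6)/(a + 3)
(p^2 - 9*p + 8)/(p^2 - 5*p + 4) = (p - 8)/(p - 4)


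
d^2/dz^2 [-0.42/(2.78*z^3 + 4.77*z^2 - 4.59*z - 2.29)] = ((7.0056*z + 4.0068)*(2.78*z^3 + 4.77*z^2 - 4.59*z - 2.29) - 0.42*(8.34*z^2 + 9.54*z - 4.59)*(16.68*z^2 + 19.08*z - 9.18))/(2.78*z^3 + 4.77*z^2 - 4.59*z - 2.29)^3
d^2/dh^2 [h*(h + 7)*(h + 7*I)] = 6*h + 14 + 14*I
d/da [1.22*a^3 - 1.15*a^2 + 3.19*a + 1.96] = 3.66*a^2 - 2.3*a + 3.19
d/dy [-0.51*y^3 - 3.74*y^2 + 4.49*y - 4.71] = -1.53*y^2 - 7.48*y + 4.49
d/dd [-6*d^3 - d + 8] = -18*d^2 - 1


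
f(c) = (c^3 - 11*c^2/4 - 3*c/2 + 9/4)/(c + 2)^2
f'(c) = (3*c^2 - 11*c/2 - 3/2)/(c + 2)^2 - 2*(c^3 - 11*c^2/4 - 3*c/2 + 9/4)/(c + 2)^3 = (2*c^3 + 12*c^2 - 19*c - 15)/(2*(c^3 + 6*c^2 + 12*c + 8))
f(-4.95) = -20.57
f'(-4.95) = -2.54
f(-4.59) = -21.69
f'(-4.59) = -3.79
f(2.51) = -0.15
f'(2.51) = 0.24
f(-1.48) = -17.73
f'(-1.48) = 117.07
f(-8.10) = -18.74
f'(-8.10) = 0.30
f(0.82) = -0.03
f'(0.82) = -0.48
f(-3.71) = -27.74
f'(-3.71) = -11.85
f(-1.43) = -12.78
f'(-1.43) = 83.32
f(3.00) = 0.00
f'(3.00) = 0.36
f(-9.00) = -19.10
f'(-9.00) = 0.48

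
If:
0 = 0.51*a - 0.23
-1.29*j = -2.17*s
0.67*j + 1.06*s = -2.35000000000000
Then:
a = 0.45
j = -1.81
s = -1.07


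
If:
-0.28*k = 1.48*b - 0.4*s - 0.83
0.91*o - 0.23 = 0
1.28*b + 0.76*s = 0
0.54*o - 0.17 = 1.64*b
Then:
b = -0.02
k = 3.12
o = 0.25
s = 0.03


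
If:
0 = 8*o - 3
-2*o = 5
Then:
No Solution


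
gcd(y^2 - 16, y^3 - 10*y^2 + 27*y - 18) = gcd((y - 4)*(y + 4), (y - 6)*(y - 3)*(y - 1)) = 1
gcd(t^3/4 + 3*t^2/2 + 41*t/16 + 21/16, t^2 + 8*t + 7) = t + 1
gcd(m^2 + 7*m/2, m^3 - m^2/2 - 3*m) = m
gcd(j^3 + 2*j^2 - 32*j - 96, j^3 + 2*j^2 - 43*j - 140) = j + 4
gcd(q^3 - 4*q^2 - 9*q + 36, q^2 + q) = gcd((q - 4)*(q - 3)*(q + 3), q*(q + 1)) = 1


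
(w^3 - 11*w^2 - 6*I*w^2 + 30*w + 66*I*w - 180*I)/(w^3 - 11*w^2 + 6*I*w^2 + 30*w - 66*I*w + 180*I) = (w - 6*I)/(w + 6*I)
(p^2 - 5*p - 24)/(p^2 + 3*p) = (p - 8)/p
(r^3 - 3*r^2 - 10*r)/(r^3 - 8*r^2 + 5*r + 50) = r/(r - 5)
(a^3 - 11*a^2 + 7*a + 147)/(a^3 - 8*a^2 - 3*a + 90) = (a^2 - 14*a + 49)/(a^2 - 11*a + 30)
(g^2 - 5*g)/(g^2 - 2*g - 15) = g/(g + 3)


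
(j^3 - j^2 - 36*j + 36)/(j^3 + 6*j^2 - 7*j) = (j^2 - 36)/(j*(j + 7))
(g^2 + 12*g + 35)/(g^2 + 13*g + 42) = (g + 5)/(g + 6)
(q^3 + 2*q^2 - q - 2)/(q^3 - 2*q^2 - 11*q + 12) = (q^2 + 3*q + 2)/(q^2 - q - 12)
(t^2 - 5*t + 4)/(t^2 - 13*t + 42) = (t^2 - 5*t + 4)/(t^2 - 13*t + 42)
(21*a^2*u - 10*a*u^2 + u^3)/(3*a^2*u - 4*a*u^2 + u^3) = (-7*a + u)/(-a + u)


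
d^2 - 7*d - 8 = (d - 8)*(d + 1)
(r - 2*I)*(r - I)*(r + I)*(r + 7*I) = r^4 + 5*I*r^3 + 15*r^2 + 5*I*r + 14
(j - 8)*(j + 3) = j^2 - 5*j - 24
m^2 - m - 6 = (m - 3)*(m + 2)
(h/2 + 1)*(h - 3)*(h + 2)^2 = h^4/2 + 3*h^3/2 - 3*h^2 - 14*h - 12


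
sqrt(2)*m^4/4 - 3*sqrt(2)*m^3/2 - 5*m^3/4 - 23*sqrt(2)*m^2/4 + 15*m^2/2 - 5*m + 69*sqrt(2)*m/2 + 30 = (m/2 + sqrt(2))*(m - 6)*(m - 5*sqrt(2))*(sqrt(2)*m/2 + 1/2)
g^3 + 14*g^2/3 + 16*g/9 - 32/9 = (g - 2/3)*(g + 4/3)*(g + 4)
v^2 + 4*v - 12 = (v - 2)*(v + 6)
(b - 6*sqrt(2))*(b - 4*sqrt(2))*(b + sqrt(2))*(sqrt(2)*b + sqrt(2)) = sqrt(2)*b^4 - 18*b^3 + sqrt(2)*b^3 - 18*b^2 + 28*sqrt(2)*b^2 + 28*sqrt(2)*b + 96*b + 96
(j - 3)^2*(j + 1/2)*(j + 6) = j^4 + j^3/2 - 27*j^2 + 81*j/2 + 27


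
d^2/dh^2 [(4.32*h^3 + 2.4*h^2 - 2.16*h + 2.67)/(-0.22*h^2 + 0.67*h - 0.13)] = (4.44089209850063e-16*h^5 - 4.129824*h^3 + 1.894104*h^2 + 1.552644*h - 1.94925)/(0.010648*h^6 - 0.097284*h^5 + 0.31515*h^4 - 0.415735*h^3 + 0.186225*h^2 - 0.033969*h + 0.002197)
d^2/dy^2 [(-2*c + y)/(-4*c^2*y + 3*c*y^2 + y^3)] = 2*(y*(-4*c^2 + 3*c*y + y^2)*(4*c^2 - 6*c*y - 3*y^2 + 3*(c + y)*(2*c - y)) - (2*c - y)*(-4*c^2 + 6*c*y + 3*y^2)^2)/(y^3*(-4*c^2 + 3*c*y + y^2)^3)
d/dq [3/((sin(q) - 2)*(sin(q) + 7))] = -3*(2*sin(q) + 5)*cos(q)/((sin(q) - 2)^2*(sin(q) + 7)^2)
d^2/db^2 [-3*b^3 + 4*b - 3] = -18*b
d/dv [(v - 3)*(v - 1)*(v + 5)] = 3*v^2 + 2*v - 17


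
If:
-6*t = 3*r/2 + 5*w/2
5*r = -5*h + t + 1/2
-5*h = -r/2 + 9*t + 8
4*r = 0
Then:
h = -7/100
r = 0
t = -17/20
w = 51/25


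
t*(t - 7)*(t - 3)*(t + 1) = t^4 - 9*t^3 + 11*t^2 + 21*t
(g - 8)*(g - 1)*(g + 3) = g^3 - 6*g^2 - 19*g + 24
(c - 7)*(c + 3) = c^2 - 4*c - 21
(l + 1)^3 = l^3 + 3*l^2 + 3*l + 1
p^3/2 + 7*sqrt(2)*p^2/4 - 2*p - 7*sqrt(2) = (p/2 + 1)*(p - 2)*(p + 7*sqrt(2)/2)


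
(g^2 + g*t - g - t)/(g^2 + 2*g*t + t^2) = (g - 1)/(g + t)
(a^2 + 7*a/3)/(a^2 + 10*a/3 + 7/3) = a/(a + 1)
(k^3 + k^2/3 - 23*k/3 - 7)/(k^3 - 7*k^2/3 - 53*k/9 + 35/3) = 3*(k + 1)/(3*k - 5)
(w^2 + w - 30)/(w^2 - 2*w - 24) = (-w^2 - w + 30)/(-w^2 + 2*w + 24)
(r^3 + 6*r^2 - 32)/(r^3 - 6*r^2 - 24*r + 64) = (r + 4)/(r - 8)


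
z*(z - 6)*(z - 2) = z^3 - 8*z^2 + 12*z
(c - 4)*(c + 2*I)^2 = c^3 - 4*c^2 + 4*I*c^2 - 4*c - 16*I*c + 16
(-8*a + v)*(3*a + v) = -24*a^2 - 5*a*v + v^2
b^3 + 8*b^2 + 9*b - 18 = (b - 1)*(b + 3)*(b + 6)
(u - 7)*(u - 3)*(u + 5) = u^3 - 5*u^2 - 29*u + 105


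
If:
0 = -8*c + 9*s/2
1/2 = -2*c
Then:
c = -1/4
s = -4/9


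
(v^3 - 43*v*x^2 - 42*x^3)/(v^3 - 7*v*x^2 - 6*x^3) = (-v^2 + v*x + 42*x^2)/(-v^2 + v*x + 6*x^2)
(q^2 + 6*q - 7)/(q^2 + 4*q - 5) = (q + 7)/(q + 5)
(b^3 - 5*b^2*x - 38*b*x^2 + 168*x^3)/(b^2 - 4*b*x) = b - x - 42*x^2/b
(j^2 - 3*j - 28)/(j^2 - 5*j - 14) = (j + 4)/(j + 2)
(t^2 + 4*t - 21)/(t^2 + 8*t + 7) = (t - 3)/(t + 1)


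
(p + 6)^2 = p^2 + 12*p + 36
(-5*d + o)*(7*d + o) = -35*d^2 + 2*d*o + o^2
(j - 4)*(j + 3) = j^2 - j - 12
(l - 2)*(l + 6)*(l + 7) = l^3 + 11*l^2 + 16*l - 84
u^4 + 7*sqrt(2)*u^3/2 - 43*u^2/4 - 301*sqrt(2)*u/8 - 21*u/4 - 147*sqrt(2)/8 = (u - 7/2)*(u + 1/2)*(u + 3)*(u + 7*sqrt(2)/2)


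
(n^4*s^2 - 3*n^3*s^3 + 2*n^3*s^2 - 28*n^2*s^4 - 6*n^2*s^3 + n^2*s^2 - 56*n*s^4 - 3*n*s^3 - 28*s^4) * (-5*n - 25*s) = -5*n^5*s^2 - 10*n^4*s^3 - 10*n^4*s^2 + 215*n^3*s^4 - 20*n^3*s^3 - 5*n^3*s^2 + 700*n^2*s^5 + 430*n^2*s^4 - 10*n^2*s^3 + 1400*n*s^5 + 215*n*s^4 + 700*s^5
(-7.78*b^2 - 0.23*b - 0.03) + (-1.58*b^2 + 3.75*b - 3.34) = -9.36*b^2 + 3.52*b - 3.37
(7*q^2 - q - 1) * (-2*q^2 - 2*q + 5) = -14*q^4 - 12*q^3 + 39*q^2 - 3*q - 5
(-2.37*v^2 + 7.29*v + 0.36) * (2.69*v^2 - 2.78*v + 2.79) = -6.3753*v^4 + 26.1987*v^3 - 25.9101*v^2 + 19.3383*v + 1.0044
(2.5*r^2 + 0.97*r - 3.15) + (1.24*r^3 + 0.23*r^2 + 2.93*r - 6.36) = 1.24*r^3 + 2.73*r^2 + 3.9*r - 9.51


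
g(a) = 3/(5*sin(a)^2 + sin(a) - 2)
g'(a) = 3*(-10*sin(a)*cos(a) - cos(a))/(5*sin(a)^2 + sin(a) - 2)^2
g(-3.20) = -1.56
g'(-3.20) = 1.28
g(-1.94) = 2.12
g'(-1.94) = -4.49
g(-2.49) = -3.91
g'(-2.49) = -20.51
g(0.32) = -2.52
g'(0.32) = -8.33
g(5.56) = -6.36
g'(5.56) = 56.70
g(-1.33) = 1.72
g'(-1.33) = 2.05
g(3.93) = -15.45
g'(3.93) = -341.70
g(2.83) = -2.45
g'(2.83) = 7.76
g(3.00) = -1.71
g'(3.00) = 2.31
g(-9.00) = -1.92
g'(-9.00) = -3.49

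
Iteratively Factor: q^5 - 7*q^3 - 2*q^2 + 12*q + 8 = (q + 2)*(q^4 - 2*q^3 - 3*q^2 + 4*q + 4) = (q + 1)*(q + 2)*(q^3 - 3*q^2 + 4) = (q + 1)^2*(q + 2)*(q^2 - 4*q + 4) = (q - 2)*(q + 1)^2*(q + 2)*(q - 2)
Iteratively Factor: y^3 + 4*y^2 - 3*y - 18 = (y - 2)*(y^2 + 6*y + 9) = (y - 2)*(y + 3)*(y + 3)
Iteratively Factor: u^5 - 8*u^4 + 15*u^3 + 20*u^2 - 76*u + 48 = (u - 1)*(u^4 - 7*u^3 + 8*u^2 + 28*u - 48) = (u - 3)*(u - 1)*(u^3 - 4*u^2 - 4*u + 16) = (u - 4)*(u - 3)*(u - 1)*(u^2 - 4) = (u - 4)*(u - 3)*(u - 1)*(u + 2)*(u - 2)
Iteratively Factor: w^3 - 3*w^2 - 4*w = (w - 4)*(w^2 + w) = (w - 4)*(w + 1)*(w)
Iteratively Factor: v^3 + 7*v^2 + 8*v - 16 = (v - 1)*(v^2 + 8*v + 16) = (v - 1)*(v + 4)*(v + 4)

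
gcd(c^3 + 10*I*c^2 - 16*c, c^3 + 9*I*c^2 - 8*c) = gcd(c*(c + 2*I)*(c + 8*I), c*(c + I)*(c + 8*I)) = c^2 + 8*I*c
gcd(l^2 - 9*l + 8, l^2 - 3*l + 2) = l - 1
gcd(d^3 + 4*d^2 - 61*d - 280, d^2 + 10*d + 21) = d + 7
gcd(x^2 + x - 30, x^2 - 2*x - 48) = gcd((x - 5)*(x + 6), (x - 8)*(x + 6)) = x + 6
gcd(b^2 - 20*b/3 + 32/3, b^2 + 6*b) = 1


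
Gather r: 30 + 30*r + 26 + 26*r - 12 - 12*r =44*r + 44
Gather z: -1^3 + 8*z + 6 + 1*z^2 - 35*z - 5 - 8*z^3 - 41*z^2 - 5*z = -8*z^3 - 40*z^2 - 32*z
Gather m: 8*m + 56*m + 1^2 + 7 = 64*m + 8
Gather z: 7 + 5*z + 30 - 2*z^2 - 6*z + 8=-2*z^2 - z + 45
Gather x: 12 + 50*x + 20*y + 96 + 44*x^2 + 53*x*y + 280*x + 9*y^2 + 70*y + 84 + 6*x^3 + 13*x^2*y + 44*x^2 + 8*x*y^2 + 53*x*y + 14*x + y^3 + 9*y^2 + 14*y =6*x^3 + x^2*(13*y + 88) + x*(8*y^2 + 106*y + 344) + y^3 + 18*y^2 + 104*y + 192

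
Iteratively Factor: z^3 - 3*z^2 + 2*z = (z - 2)*(z^2 - z) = z*(z - 2)*(z - 1)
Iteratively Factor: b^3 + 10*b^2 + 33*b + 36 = (b + 3)*(b^2 + 7*b + 12) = (b + 3)^2*(b + 4)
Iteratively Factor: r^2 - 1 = (r - 1)*(r + 1)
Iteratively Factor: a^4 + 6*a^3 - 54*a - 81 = (a + 3)*(a^3 + 3*a^2 - 9*a - 27) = (a + 3)^2*(a^2 - 9) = (a + 3)^3*(a - 3)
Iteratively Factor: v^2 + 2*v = (v)*(v + 2)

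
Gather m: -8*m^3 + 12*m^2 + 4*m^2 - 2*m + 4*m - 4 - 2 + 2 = -8*m^3 + 16*m^2 + 2*m - 4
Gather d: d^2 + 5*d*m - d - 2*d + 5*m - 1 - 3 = d^2 + d*(5*m - 3) + 5*m - 4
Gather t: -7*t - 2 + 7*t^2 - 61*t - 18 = 7*t^2 - 68*t - 20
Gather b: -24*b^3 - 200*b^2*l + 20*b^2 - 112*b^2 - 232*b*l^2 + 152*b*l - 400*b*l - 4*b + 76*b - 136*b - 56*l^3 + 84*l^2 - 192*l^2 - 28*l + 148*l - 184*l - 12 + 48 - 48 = -24*b^3 + b^2*(-200*l - 92) + b*(-232*l^2 - 248*l - 64) - 56*l^3 - 108*l^2 - 64*l - 12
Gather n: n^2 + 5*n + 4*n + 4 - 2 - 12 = n^2 + 9*n - 10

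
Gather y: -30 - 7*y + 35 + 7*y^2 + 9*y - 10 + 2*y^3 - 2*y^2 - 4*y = 2*y^3 + 5*y^2 - 2*y - 5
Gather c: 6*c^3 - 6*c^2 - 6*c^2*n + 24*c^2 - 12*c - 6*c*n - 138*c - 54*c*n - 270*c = 6*c^3 + c^2*(18 - 6*n) + c*(-60*n - 420)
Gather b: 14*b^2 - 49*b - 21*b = 14*b^2 - 70*b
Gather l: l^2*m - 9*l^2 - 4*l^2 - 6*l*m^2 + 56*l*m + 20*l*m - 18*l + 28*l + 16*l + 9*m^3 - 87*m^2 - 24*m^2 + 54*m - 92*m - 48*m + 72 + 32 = l^2*(m - 13) + l*(-6*m^2 + 76*m + 26) + 9*m^3 - 111*m^2 - 86*m + 104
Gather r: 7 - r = 7 - r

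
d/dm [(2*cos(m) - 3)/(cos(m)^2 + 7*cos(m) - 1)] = (-6*cos(m) + cos(2*m) - 18)*sin(m)/(-sin(m)^2 + 7*cos(m))^2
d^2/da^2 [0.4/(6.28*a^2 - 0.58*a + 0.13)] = (-31.55072*a^2 + 2.91392*a + 0.4*(12.56*a - 0.58)*(25.12*a - 1.16) - 0.65312)/(6.28*a^2 - 0.58*a + 0.13)^3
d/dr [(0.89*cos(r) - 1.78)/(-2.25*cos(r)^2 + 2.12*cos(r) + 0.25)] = (-2.0025*cos(r)^2 + 8.01*cos(r) - 3.9961)*sin(r)/(5.0625*cos(r)^4 - 9.54*cos(r)^3 + 3.3694*cos(r)^2 + 1.06*cos(r) + 0.0625)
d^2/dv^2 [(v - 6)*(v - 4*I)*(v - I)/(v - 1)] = 2*(v^3 - 3*v^2 + 3*v + 14 + 25*I)/(v^3 - 3*v^2 + 3*v - 1)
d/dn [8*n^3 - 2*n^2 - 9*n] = 24*n^2 - 4*n - 9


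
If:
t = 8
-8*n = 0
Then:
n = 0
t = 8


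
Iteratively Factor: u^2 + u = (u)*(u + 1)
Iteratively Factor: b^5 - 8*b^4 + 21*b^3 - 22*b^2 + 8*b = (b)*(b^4 - 8*b^3 + 21*b^2 - 22*b + 8) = b*(b - 1)*(b^3 - 7*b^2 + 14*b - 8) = b*(b - 1)^2*(b^2 - 6*b + 8) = b*(b - 2)*(b - 1)^2*(b - 4)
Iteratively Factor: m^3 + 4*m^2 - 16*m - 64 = (m + 4)*(m^2 - 16) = (m + 4)^2*(m - 4)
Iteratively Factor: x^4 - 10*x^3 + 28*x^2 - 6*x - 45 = (x - 5)*(x^3 - 5*x^2 + 3*x + 9) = (x - 5)*(x - 3)*(x^2 - 2*x - 3) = (x - 5)*(x - 3)*(x + 1)*(x - 3)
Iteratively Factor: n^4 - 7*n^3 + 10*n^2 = (n - 5)*(n^3 - 2*n^2) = n*(n - 5)*(n^2 - 2*n) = n^2*(n - 5)*(n - 2)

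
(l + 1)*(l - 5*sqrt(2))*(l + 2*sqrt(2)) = l^3 - 3*sqrt(2)*l^2 + l^2 - 20*l - 3*sqrt(2)*l - 20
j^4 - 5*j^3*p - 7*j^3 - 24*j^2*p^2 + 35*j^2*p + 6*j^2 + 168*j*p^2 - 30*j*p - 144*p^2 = (j - 6)*(j - 1)*(j - 8*p)*(j + 3*p)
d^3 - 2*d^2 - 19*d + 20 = (d - 5)*(d - 1)*(d + 4)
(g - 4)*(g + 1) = g^2 - 3*g - 4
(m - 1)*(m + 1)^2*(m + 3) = m^4 + 4*m^3 + 2*m^2 - 4*m - 3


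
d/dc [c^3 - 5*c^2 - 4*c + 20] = 3*c^2 - 10*c - 4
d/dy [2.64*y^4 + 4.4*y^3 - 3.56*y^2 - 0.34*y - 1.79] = 10.56*y^3 + 13.2*y^2 - 7.12*y - 0.34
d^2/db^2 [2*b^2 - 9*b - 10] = 4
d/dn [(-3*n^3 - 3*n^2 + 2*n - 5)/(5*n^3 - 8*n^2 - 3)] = (39*n^4 - 20*n^3 + 118*n^2 - 62*n - 6)/(25*n^6 - 80*n^5 + 64*n^4 - 30*n^3 + 48*n^2 + 9)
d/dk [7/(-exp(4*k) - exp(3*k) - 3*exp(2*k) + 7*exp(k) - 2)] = (28*exp(3*k) + 21*exp(2*k) + 42*exp(k) - 49)*exp(k)/(exp(4*k) + exp(3*k) + 3*exp(2*k) - 7*exp(k) + 2)^2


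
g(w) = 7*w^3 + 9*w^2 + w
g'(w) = 21*w^2 + 18*w + 1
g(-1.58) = -6.72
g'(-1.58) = 24.98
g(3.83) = 529.12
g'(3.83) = 377.99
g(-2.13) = -28.94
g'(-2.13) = 57.93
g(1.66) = 58.48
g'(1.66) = 88.75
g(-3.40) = -174.49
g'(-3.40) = 182.56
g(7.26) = 3160.23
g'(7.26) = 1238.54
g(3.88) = 548.25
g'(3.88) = 386.98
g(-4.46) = -446.45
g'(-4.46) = 338.44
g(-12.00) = -10812.00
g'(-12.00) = 2809.00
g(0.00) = 0.00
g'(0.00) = 1.00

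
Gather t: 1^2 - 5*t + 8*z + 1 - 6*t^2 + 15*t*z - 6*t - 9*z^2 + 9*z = -6*t^2 + t*(15*z - 11) - 9*z^2 + 17*z + 2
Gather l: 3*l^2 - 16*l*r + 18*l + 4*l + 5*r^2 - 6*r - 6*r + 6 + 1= 3*l^2 + l*(22 - 16*r) + 5*r^2 - 12*r + 7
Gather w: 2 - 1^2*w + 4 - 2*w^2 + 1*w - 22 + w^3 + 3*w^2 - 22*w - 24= w^3 + w^2 - 22*w - 40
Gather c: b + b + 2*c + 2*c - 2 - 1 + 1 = 2*b + 4*c - 2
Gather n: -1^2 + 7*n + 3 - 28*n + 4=6 - 21*n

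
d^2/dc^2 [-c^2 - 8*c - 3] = -2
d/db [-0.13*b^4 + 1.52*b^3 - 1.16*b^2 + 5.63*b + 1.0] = -0.52*b^3 + 4.56*b^2 - 2.32*b + 5.63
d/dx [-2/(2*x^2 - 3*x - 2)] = 2*(4*x - 3)/(-2*x^2 + 3*x + 2)^2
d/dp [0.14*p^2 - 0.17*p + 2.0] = 0.28*p - 0.17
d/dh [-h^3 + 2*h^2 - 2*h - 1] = -3*h^2 + 4*h - 2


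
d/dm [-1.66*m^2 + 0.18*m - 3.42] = 0.18 - 3.32*m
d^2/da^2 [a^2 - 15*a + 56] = 2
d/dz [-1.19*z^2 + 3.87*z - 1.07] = 3.87 - 2.38*z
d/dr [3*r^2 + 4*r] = 6*r + 4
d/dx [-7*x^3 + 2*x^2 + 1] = x*(4 - 21*x)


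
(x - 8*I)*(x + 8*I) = x^2 + 64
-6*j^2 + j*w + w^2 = (-2*j + w)*(3*j + w)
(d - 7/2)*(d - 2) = d^2 - 11*d/2 + 7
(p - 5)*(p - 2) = p^2 - 7*p + 10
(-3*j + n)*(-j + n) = 3*j^2 - 4*j*n + n^2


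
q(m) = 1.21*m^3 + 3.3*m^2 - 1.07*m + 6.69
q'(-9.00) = 233.56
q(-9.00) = -598.47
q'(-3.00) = 11.80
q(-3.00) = 6.93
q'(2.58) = 40.12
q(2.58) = 46.68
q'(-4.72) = 48.65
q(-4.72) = -41.98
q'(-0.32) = -2.81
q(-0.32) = 7.33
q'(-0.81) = -4.03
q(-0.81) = 9.08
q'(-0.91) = -4.07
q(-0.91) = 9.48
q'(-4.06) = 31.97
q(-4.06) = -15.55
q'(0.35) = 1.68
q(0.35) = 6.77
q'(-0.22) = -2.35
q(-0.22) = 7.07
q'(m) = 3.63*m^2 + 6.6*m - 1.07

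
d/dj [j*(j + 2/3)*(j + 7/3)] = 3*j^2 + 6*j + 14/9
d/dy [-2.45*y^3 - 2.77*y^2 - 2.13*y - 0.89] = -7.35*y^2 - 5.54*y - 2.13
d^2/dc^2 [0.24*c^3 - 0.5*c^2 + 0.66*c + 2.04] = 1.44*c - 1.0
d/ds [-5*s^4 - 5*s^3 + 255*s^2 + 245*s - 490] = -20*s^3 - 15*s^2 + 510*s + 245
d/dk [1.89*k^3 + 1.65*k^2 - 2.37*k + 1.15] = 5.67*k^2 + 3.3*k - 2.37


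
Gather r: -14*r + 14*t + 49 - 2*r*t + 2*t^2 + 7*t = r*(-2*t - 14) + 2*t^2 + 21*t + 49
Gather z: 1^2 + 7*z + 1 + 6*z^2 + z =6*z^2 + 8*z + 2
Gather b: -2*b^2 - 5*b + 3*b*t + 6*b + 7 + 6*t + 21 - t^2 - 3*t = -2*b^2 + b*(3*t + 1) - t^2 + 3*t + 28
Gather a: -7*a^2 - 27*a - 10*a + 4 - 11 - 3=-7*a^2 - 37*a - 10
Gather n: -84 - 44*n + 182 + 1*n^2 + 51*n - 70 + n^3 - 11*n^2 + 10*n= n^3 - 10*n^2 + 17*n + 28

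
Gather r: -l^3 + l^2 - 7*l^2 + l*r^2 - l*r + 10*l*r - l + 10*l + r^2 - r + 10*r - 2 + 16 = -l^3 - 6*l^2 + 9*l + r^2*(l + 1) + r*(9*l + 9) + 14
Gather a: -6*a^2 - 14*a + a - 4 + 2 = -6*a^2 - 13*a - 2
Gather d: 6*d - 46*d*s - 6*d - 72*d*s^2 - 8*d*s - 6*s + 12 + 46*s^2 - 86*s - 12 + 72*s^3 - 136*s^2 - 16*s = d*(-72*s^2 - 54*s) + 72*s^3 - 90*s^2 - 108*s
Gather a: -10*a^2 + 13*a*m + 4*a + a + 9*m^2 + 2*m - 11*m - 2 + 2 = -10*a^2 + a*(13*m + 5) + 9*m^2 - 9*m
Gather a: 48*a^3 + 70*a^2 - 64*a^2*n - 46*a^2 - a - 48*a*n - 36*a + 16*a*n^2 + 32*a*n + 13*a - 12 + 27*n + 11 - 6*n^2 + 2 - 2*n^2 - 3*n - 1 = 48*a^3 + a^2*(24 - 64*n) + a*(16*n^2 - 16*n - 24) - 8*n^2 + 24*n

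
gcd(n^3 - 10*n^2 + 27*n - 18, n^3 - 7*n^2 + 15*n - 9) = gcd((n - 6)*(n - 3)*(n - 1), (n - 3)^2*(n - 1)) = n^2 - 4*n + 3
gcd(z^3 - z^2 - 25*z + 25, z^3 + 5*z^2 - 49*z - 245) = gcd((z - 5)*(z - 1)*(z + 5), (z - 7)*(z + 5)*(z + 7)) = z + 5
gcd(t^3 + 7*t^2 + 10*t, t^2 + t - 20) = t + 5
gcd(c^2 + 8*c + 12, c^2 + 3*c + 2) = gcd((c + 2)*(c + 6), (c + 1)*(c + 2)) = c + 2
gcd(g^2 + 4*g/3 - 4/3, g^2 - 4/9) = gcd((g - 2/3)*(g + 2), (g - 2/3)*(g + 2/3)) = g - 2/3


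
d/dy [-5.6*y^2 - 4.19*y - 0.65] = -11.2*y - 4.19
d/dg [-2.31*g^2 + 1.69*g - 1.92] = 1.69 - 4.62*g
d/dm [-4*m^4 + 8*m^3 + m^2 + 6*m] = -16*m^3 + 24*m^2 + 2*m + 6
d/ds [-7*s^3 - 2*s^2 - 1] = s*(-21*s - 4)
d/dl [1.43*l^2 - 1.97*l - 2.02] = 2.86*l - 1.97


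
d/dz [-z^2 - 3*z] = -2*z - 3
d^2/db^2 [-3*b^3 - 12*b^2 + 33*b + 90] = -18*b - 24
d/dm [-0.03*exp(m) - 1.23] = -0.03*exp(m)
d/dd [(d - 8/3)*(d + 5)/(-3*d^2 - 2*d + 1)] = (15*d^2 - 234*d - 73)/(3*(9*d^4 + 12*d^3 - 2*d^2 - 4*d + 1))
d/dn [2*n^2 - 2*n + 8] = 4*n - 2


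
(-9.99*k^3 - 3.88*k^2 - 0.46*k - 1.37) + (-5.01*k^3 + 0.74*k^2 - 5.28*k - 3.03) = -15.0*k^3 - 3.14*k^2 - 5.74*k - 4.4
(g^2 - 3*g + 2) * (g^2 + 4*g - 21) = g^4 + g^3 - 31*g^2 + 71*g - 42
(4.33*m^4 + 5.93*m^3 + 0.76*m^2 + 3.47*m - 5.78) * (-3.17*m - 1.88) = -13.7261*m^5 - 26.9385*m^4 - 13.5576*m^3 - 12.4287*m^2 + 11.799*m + 10.8664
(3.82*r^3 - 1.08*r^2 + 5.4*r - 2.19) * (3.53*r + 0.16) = 13.4846*r^4 - 3.2012*r^3 + 18.8892*r^2 - 6.8667*r - 0.3504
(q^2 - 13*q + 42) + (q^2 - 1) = 2*q^2 - 13*q + 41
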